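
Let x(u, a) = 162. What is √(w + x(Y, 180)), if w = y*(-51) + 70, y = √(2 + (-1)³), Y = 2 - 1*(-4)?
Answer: √181 ≈ 13.454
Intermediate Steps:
Y = 6 (Y = 2 + 4 = 6)
y = 1 (y = √(2 - 1) = √1 = 1)
w = 19 (w = 1*(-51) + 70 = -51 + 70 = 19)
√(w + x(Y, 180)) = √(19 + 162) = √181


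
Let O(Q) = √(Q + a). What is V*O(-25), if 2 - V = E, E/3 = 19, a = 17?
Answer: -110*I*√2 ≈ -155.56*I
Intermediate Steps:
E = 57 (E = 3*19 = 57)
O(Q) = √(17 + Q) (O(Q) = √(Q + 17) = √(17 + Q))
V = -55 (V = 2 - 1*57 = 2 - 57 = -55)
V*O(-25) = -55*√(17 - 25) = -110*I*√2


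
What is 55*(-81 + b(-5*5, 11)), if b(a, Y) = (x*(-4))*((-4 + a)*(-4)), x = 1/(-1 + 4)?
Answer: -38885/3 ≈ -12962.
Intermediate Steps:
x = ⅓ (x = 1/3 = ⅓ ≈ 0.33333)
b(a, Y) = -64/3 + 16*a/3 (b(a, Y) = ((⅓)*(-4))*((-4 + a)*(-4)) = -4*(16 - 4*a)/3 = -64/3 + 16*a/3)
55*(-81 + b(-5*5, 11)) = 55*(-81 + (-64/3 + 16*(-5*5)/3)) = 55*(-81 + (-64/3 + (16/3)*(-25))) = 55*(-81 + (-64/3 - 400/3)) = 55*(-81 - 464/3) = 55*(-707/3) = -38885/3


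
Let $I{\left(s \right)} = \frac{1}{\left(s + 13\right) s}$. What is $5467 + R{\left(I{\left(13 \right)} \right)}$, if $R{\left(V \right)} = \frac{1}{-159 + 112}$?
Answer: $\frac{256948}{47} \approx 5467.0$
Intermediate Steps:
$I{\left(s \right)} = \frac{1}{s \left(13 + s\right)}$ ($I{\left(s \right)} = \frac{1}{\left(13 + s\right) s} = \frac{1}{s \left(13 + s\right)}$)
$R{\left(V \right)} = - \frac{1}{47}$ ($R{\left(V \right)} = \frac{1}{-47} = - \frac{1}{47}$)
$5467 + R{\left(I{\left(13 \right)} \right)} = 5467 - \frac{1}{47} = \frac{256948}{47}$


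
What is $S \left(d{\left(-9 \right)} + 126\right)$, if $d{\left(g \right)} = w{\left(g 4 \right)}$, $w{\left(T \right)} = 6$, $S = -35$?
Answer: $-4620$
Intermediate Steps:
$d{\left(g \right)} = 6$
$S \left(d{\left(-9 \right)} + 126\right) = - 35 \left(6 + 126\right) = \left(-35\right) 132 = -4620$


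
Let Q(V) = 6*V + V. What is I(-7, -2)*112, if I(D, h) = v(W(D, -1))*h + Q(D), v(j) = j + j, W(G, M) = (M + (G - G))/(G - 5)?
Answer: -16576/3 ≈ -5525.3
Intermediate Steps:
Q(V) = 7*V
W(G, M) = M/(-5 + G) (W(G, M) = (M + 0)/(-5 + G) = M/(-5 + G))
v(j) = 2*j
I(D, h) = 7*D - 2*h/(-5 + D) (I(D, h) = (2*(-1/(-5 + D)))*h + 7*D = (-2/(-5 + D))*h + 7*D = -2*h/(-5 + D) + 7*D = 7*D - 2*h/(-5 + D))
I(-7, -2)*112 = ((-2*(-2) + 7*(-7)*(-5 - 7))/(-5 - 7))*112 = ((4 + 7*(-7)*(-12))/(-12))*112 = -(4 + 588)/12*112 = -1/12*592*112 = -148/3*112 = -16576/3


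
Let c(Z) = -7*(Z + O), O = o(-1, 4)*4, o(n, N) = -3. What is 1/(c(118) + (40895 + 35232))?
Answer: 1/75385 ≈ 1.3265e-5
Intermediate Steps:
O = -12 (O = -3*4 = -12)
c(Z) = 84 - 7*Z (c(Z) = -7*(Z - 12) = -7*(-12 + Z) = 84 - 7*Z)
1/(c(118) + (40895 + 35232)) = 1/((84 - 7*118) + (40895 + 35232)) = 1/((84 - 826) + 76127) = 1/(-742 + 76127) = 1/75385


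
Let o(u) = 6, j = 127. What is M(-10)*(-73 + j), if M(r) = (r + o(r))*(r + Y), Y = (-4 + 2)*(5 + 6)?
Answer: 6912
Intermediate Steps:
Y = -22 (Y = -2*11 = -22)
M(r) = (-22 + r)*(6 + r) (M(r) = (r + 6)*(r - 22) = (6 + r)*(-22 + r) = (-22 + r)*(6 + r))
M(-10)*(-73 + j) = (-132 + (-10)² - 16*(-10))*(-73 + 127) = (-132 + 100 + 160)*54 = 128*54 = 6912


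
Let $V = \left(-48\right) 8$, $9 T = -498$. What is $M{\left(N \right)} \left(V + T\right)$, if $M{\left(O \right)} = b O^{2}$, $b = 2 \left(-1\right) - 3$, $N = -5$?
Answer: $\frac{164750}{3} \approx 54917.0$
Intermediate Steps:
$b = -5$ ($b = -2 - 3 = -5$)
$M{\left(O \right)} = - 5 O^{2}$
$T = - \frac{166}{3}$ ($T = \frac{1}{9} \left(-498\right) = - \frac{166}{3} \approx -55.333$)
$V = -384$
$M{\left(N \right)} \left(V + T\right) = - 5 \left(-5\right)^{2} \left(-384 - \frac{166}{3}\right) = \left(-5\right) 25 \left(- \frac{1318}{3}\right) = \left(-125\right) \left(- \frac{1318}{3}\right) = \frac{164750}{3}$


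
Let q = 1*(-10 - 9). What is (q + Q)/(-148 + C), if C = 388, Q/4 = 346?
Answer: 91/16 ≈ 5.6875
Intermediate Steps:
Q = 1384 (Q = 4*346 = 1384)
q = -19 (q = 1*(-19) = -19)
(q + Q)/(-148 + C) = (-19 + 1384)/(-148 + 388) = 1365/240 = 1365*(1/240) = 91/16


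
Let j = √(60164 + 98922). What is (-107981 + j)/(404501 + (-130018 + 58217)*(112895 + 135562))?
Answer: 107981/17839056556 - √159086/17839056556 ≈ 6.0307e-6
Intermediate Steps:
j = √159086 ≈ 398.86
(-107981 + j)/(404501 + (-130018 + 58217)*(112895 + 135562)) = (-107981 + √159086)/(404501 + (-130018 + 58217)*(112895 + 135562)) = (-107981 + √159086)/(404501 - 71801*248457) = (-107981 + √159086)/(404501 - 17839461057) = (-107981 + √159086)/(-17839056556) = (-107981 + √159086)*(-1/17839056556) = 107981/17839056556 - √159086/17839056556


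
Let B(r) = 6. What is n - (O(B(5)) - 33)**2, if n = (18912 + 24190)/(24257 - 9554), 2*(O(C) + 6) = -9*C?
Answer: -64003166/14703 ≈ -4353.1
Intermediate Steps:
O(C) = -6 - 9*C/2 (O(C) = -6 + (-9*C)/2 = -6 - 9*C/2)
n = 43102/14703 ≈ 2.9315
n - (O(B(5)) - 33)**2 = 43102/14703 - ((-6 - 9/2*6) - 33)**2 = 43102/14703 - ((-6 - 27) - 33)**2 = 43102/14703 - (-33 - 33)**2 = 43102/14703 - 1*(-66)**2 = 43102/14703 - 1*4356 = 43102/14703 - 4356 = -64003166/14703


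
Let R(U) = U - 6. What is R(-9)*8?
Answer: -120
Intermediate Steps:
R(U) = -6 + U
R(-9)*8 = (-6 - 9)*8 = -15*8 = -120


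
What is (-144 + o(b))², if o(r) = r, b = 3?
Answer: 19881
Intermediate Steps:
(-144 + o(b))² = (-144 + 3)² = (-141)² = 19881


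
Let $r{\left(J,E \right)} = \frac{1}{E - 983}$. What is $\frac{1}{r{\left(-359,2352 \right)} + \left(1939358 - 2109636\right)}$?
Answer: $- \frac{1369}{233110581} \approx -5.8727 \cdot 10^{-6}$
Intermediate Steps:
$r{\left(J,E \right)} = \frac{1}{-983 + E}$
$\frac{1}{r{\left(-359,2352 \right)} + \left(1939358 - 2109636\right)} = \frac{1}{\frac{1}{-983 + 2352} + \left(1939358 - 2109636\right)} = \frac{1}{\frac{1}{1369} - 170278} = \frac{1}{- \frac{233110581}{1369}} = - \frac{1369}{233110581}$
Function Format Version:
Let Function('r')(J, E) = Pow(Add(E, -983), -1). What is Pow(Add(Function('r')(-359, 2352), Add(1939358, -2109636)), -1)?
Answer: Rational(-1369, 233110581) ≈ -5.8727e-6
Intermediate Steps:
Function('r')(J, E) = Pow(Add(-983, E), -1)
Pow(Add(Function('r')(-359, 2352), Add(1939358, -2109636)), -1) = Pow(Add(Pow(Add(-983, 2352), -1), Add(1939358, -2109636)), -1) = Pow(Add(Pow(1369, -1), -170278), -1) = Pow(Add(Rational(1, 1369), -170278), -1) = Pow(Rational(-233110581, 1369), -1) = Rational(-1369, 233110581)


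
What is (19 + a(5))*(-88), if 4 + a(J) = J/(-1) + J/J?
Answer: -968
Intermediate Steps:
a(J) = -3 - J (a(J) = -4 + (J/(-1) + J/J) = -4 + (J*(-1) + 1) = -4 + (-J + 1) = -4 + (1 - J) = -3 - J)
(19 + a(5))*(-88) = (19 + (-3 - 1*5))*(-88) = (19 + (-3 - 5))*(-88) = (19 - 8)*(-88) = 11*(-88) = -968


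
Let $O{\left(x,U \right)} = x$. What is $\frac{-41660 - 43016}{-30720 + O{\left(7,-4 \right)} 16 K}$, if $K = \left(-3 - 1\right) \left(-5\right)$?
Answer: $\frac{21169}{7120} \approx 2.9732$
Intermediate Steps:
$K = 20$ ($K = \left(-4\right) \left(-5\right) = 20$)
$\frac{-41660 - 43016}{-30720 + O{\left(7,-4 \right)} 16 K} = \frac{-41660 - 43016}{-30720 + 7 \cdot 16 \cdot 20} = \frac{-41660 - 43016}{-30720 + 112 \cdot 20} = - \frac{84676}{-30720 + 2240} = - \frac{84676}{-28480} = \left(-84676\right) \left(- \frac{1}{28480}\right) = \frac{21169}{7120}$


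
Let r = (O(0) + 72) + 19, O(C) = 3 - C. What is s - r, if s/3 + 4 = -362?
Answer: -1192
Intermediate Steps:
s = -1098 (s = -12 + 3*(-362) = -12 - 1086 = -1098)
r = 94 (r = ((3 - 1*0) + 72) + 19 = ((3 + 0) + 72) + 19 = (3 + 72) + 19 = 75 + 19 = 94)
s - r = -1098 - 1*94 = -1098 - 94 = -1192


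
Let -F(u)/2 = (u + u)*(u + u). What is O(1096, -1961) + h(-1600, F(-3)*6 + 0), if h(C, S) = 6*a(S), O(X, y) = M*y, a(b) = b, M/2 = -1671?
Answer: 6551070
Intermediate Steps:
M = -3342 (M = 2*(-1671) = -3342)
O(X, y) = -3342*y
F(u) = -8*u² (F(u) = -2*(u + u)*(u + u) = -2*2*u*2*u = -8*u²)
h(C, S) = 6*S
O(1096, -1961) + h(-1600, F(-3)*6 + 0) = -3342*(-1961) + 6*(-8*(-3)²*6 + 0) = 6553662 + 6*(-8*9*6 + 0) = 6553662 + 6*(-72*6 + 0) = 6553662 + 6*(-432 + 0) = 6553662 + 6*(-432) = 6553662 - 2592 = 6551070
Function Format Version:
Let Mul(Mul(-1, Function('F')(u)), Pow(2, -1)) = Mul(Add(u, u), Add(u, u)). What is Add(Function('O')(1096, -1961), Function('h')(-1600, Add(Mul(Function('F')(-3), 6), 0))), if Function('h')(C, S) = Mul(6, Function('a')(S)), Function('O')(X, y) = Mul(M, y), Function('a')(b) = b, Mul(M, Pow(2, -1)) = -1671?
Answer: 6551070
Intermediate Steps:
M = -3342 (M = Mul(2, -1671) = -3342)
Function('O')(X, y) = Mul(-3342, y)
Function('F')(u) = Mul(-8, Pow(u, 2)) (Function('F')(u) = Mul(-2, Mul(Add(u, u), Add(u, u))) = Mul(-2, Mul(Mul(2, u), Mul(2, u))) = Mul(-2, Mul(4, Pow(u, 2))) = Mul(-8, Pow(u, 2)))
Function('h')(C, S) = Mul(6, S)
Add(Function('O')(1096, -1961), Function('h')(-1600, Add(Mul(Function('F')(-3), 6), 0))) = Add(Mul(-3342, -1961), Mul(6, Add(Mul(Mul(-8, Pow(-3, 2)), 6), 0))) = Add(6553662, Mul(6, Add(Mul(Mul(-8, 9), 6), 0))) = Add(6553662, Mul(6, Add(Mul(-72, 6), 0))) = Add(6553662, Mul(6, Add(-432, 0))) = Add(6553662, Mul(6, -432)) = Add(6553662, -2592) = 6551070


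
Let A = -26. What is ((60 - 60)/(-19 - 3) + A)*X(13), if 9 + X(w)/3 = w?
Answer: -312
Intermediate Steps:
X(w) = -27 + 3*w
((60 - 60)/(-19 - 3) + A)*X(13) = ((60 - 60)/(-19 - 3) - 26)*(-27 + 3*13) = (0/(-22) - 26)*(-27 + 39) = (0*(-1/22) - 26)*12 = (0 - 26)*12 = -26*12 = -312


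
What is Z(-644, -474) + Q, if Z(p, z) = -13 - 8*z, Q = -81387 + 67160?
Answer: -10448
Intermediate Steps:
Q = -14227
Z(-644, -474) + Q = (-13 - 8*(-474)) - 14227 = (-13 + 3792) - 14227 = 3779 - 14227 = -10448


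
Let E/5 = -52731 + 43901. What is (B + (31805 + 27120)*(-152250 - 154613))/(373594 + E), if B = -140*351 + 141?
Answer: -9040975637/164722 ≈ -54886.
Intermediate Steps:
B = -48999 (B = -49140 + 141 = -48999)
E = -44150 (E = 5*(-52731 + 43901) = 5*(-8830) = -44150)
(B + (31805 + 27120)*(-152250 - 154613))/(373594 + E) = (-48999 + (31805 + 27120)*(-152250 - 154613))/(373594 - 44150) = (-48999 + 58925*(-306863))/329444 = (-48999 - 18081902275)*(1/329444) = -18081951274*1/329444 = -9040975637/164722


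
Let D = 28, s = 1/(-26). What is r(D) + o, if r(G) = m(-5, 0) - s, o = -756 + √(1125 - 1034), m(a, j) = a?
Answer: -19785/26 + √91 ≈ -751.42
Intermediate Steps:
s = -1/26 ≈ -0.038462
o = -756 + √91 ≈ -746.46
r(G) = -129/26 (r(G) = -5 - 1*(-1/26) = -5 + 1/26 = -129/26)
r(D) + o = -129/26 + (-756 + √91) = -19785/26 + √91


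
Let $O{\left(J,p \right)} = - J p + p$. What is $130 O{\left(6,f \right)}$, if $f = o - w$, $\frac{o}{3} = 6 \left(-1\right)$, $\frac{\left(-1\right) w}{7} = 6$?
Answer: $-15600$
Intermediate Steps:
$w = -42$ ($w = \left(-7\right) 6 = -42$)
$o = -18$ ($o = 3 \cdot 6 \left(-1\right) = 3 \left(-6\right) = -18$)
$f = 24$ ($f = -18 - -42 = -18 + 42 = 24$)
$O{\left(J,p \right)} = p - J p$ ($O{\left(J,p \right)} = - J p + p = p - J p$)
$130 O{\left(6,f \right)} = 130 \cdot 24 \left(1 - 6\right) = 130 \cdot 24 \left(-5\right) = 130 \left(-120\right) = -15600$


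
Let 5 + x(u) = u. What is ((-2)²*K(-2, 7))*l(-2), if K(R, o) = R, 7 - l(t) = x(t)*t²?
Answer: -280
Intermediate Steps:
x(u) = -5 + u
l(t) = 7 - t²*(-5 + t) (l(t) = 7 - (-5 + t)*t² = 7 - t²*(-5 + t))
((-2)²*K(-2, 7))*l(-2) = ((-2)²*(-2))*(7 + (-2)²*(5 - 1*(-2))) = (4*(-2))*(7 + 4*(5 + 2)) = -8*(7 + 4*7) = -8*(7 + 28) = -8*35 = -280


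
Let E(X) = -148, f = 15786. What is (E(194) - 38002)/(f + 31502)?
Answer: -19075/23644 ≈ -0.80676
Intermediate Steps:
(E(194) - 38002)/(f + 31502) = (-148 - 38002)/(15786 + 31502) = -38150/47288 = -38150*1/47288 = -19075/23644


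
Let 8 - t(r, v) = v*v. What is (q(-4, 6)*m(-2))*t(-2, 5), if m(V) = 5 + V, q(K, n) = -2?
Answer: 102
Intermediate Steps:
t(r, v) = 8 - v**2 (t(r, v) = 8 - v*v = 8 - v**2)
(q(-4, 6)*m(-2))*t(-2, 5) = (-2*(5 - 2))*(8 - 1*5**2) = (-2*3)*(8 - 1*25) = -6*(8 - 25) = -6*(-17) = 102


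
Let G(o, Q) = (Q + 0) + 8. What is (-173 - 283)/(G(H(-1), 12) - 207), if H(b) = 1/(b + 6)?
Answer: 456/187 ≈ 2.4385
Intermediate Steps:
H(b) = 1/(6 + b)
G(o, Q) = 8 + Q (G(o, Q) = Q + 8 = 8 + Q)
(-173 - 283)/(G(H(-1), 12) - 207) = (-173 - 283)/((8 + 12) - 207) = -456/(20 - 207) = -456/(-187) = -456*(-1/187) = 456/187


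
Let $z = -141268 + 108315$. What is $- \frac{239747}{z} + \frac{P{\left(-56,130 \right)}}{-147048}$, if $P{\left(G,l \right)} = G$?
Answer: $\frac{4407020278}{605709093} \approx 7.2758$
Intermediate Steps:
$z = -32953$
$- \frac{239747}{z} + \frac{P{\left(-56,130 \right)}}{-147048} = - \frac{239747}{-32953} - \frac{56}{-147048} = \left(-239747\right) \left(- \frac{1}{32953}\right) - - \frac{7}{18381} = \frac{239747}{32953} + \frac{7}{18381} = \frac{4407020278}{605709093}$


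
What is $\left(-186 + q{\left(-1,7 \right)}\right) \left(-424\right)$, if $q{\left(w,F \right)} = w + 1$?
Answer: $78864$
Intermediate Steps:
$q{\left(w,F \right)} = 1 + w$
$\left(-186 + q{\left(-1,7 \right)}\right) \left(-424\right) = \left(-186 + \left(1 - 1\right)\right) \left(-424\right) = \left(-186 + 0\right) \left(-424\right) = \left(-186\right) \left(-424\right) = 78864$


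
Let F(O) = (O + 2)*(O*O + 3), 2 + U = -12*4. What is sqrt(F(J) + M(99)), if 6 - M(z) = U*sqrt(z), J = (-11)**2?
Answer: sqrt(1801218 + 150*sqrt(11)) ≈ 1342.3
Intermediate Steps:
J = 121
U = -50 (U = -2 - 12*4 = -2 - 48 = -50)
F(O) = (2 + O)*(3 + O**2) (F(O) = (2 + O)*(O**2 + 3) = (2 + O)*(3 + O**2))
M(z) = 6 + 50*sqrt(z) (M(z) = 6 - (-50)*sqrt(z) = 6 + 50*sqrt(z))
sqrt(F(J) + M(99)) = sqrt((6 + 121**3 + 2*121**2 + 3*121) + (6 + 50*sqrt(99))) = sqrt((6 + 1771561 + 2*14641 + 363) + (6 + 50*(3*sqrt(11)))) = sqrt((6 + 1771561 + 29282 + 363) + (6 + 150*sqrt(11))) = sqrt(1801212 + (6 + 150*sqrt(11))) = sqrt(1801218 + 150*sqrt(11))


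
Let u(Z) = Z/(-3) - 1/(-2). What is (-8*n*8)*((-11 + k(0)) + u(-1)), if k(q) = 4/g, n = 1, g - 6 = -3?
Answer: 1696/3 ≈ 565.33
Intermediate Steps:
g = 3 (g = 6 - 3 = 3)
u(Z) = ½ - Z/3 (u(Z) = Z*(-⅓) - 1*(-½) = -Z/3 + ½ = ½ - Z/3)
k(q) = 4/3
(-8*n*8)*((-11 + k(0)) + u(-1)) = (-8*1*8)*((-11 + 4/3) + (½ - ⅓*(-1))) = (-8*8)*(-29/3 + (½ + ⅓)) = -64*(-29/3 + ⅚) = -64*(-53/6) = 1696/3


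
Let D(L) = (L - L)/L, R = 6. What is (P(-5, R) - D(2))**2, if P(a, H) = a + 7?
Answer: 4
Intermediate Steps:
D(L) = 0 (D(L) = 0/L = 0)
P(a, H) = 7 + a
(P(-5, R) - D(2))**2 = ((7 - 5) - 1*0)**2 = (2 + 0)**2 = 2**2 = 4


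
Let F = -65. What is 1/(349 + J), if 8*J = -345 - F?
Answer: 1/314 ≈ 0.0031847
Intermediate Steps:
J = -35 (J = (-345 - 1*(-65))/8 = (-345 + 65)/8 = (⅛)*(-280) = -35)
1/(349 + J) = 1/(349 - 35) = 1/314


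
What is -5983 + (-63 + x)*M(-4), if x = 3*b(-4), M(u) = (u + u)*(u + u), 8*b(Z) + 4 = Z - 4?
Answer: -10303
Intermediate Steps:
b(Z) = -1 + Z/8 (b(Z) = -½ + (Z - 4)/8 = -½ + (-4 + Z)/8 = -½ + (-½ + Z/8) = -1 + Z/8)
M(u) = 4*u² (M(u) = (2*u)*(2*u) = 4*u²)
x = -9/2 (x = 3*(-1 + (⅛)*(-4)) = 3*(-1 - ½) = 3*(-3/2) = -9/2 ≈ -4.5000)
-5983 + (-63 + x)*M(-4) = -5983 + (-63 - 9/2)*(4*(-4)²) = -5983 - 270*16 = -5983 - 135/2*64 = -5983 - 4320 = -10303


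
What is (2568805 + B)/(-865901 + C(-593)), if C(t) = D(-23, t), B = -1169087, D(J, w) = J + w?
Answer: -1399718/866517 ≈ -1.6153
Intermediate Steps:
C(t) = -23 + t
(2568805 + B)/(-865901 + C(-593)) = (2568805 - 1169087)/(-865901 + (-23 - 593)) = 1399718/(-865901 - 616) = 1399718/(-866517) = 1399718*(-1/866517) = -1399718/866517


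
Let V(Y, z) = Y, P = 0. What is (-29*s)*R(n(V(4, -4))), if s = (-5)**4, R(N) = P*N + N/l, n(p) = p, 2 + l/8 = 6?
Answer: -18125/8 ≈ -2265.6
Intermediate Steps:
l = 32 (l = -16 + 8*6 = -16 + 48 = 32)
R(N) = N/32 (R(N) = 0*N + N/32 = 0 + N*(1/32) = 0 + N/32 = N/32)
s = 625
(-29*s)*R(n(V(4, -4))) = (-29*625)*((1/32)*4) = -18125*1/8 = -18125/8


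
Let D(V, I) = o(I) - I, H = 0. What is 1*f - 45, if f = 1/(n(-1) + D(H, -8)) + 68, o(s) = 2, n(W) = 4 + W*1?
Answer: 300/13 ≈ 23.077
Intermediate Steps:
n(W) = 4 + W
D(V, I) = 2 - I
f = 885/13 (f = 1/((4 - 1) + (2 - 1*(-8))) + 68 = 1/(3 + (2 + 8)) + 68 = 1/(3 + 10) + 68 = 1/13 + 68 = 885/13 ≈ 68.077)
1*f - 45 = 1*(885/13) - 45 = 885/13 - 45 = 300/13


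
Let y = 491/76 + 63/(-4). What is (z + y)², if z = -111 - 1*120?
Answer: 83375161/1444 ≈ 57739.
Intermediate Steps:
y = -353/38 (y = 491*(1/76) + 63*(-¼) = 491/76 - 63/4 = -353/38 ≈ -9.2895)
z = -231 (z = -111 - 120 = -231)
(z + y)² = (-231 - 353/38)² = (-9131/38)² = 83375161/1444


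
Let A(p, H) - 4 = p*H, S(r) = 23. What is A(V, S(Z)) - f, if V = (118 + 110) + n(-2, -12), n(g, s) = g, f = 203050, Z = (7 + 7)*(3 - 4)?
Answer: -197848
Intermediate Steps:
Z = -14 (Z = 14*(-1) = -14)
V = 226 (V = (118 + 110) - 2 = 228 - 2 = 226)
A(p, H) = 4 + H*p (A(p, H) = 4 + p*H = 4 + H*p)
A(V, S(Z)) - f = (4 + 23*226) - 1*203050 = (4 + 5198) - 203050 = 5202 - 203050 = -197848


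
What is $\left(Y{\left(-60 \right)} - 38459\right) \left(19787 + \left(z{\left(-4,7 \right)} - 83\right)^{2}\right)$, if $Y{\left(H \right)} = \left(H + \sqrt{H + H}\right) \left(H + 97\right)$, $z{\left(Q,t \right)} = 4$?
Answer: $-1058793012 + 1926072 i \sqrt{30} \approx -1.0588 \cdot 10^{9} + 1.055 \cdot 10^{7} i$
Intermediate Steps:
$Y{\left(H \right)} = \left(97 + H\right) \left(H + \sqrt{2} \sqrt{H}\right)$ ($Y{\left(H \right)} = \left(H + \sqrt{2 H}\right) \left(97 + H\right) = \left(H + \sqrt{2} \sqrt{H}\right) \left(97 + H\right) = \left(97 + H\right) \left(H + \sqrt{2} \sqrt{H}\right)$)
$\left(Y{\left(-60 \right)} - 38459\right) \left(19787 + \left(z{\left(-4,7 \right)} - 83\right)^{2}\right) = \left(\left(\left(-60\right)^{2} + 97 \left(-60\right) + \sqrt{2} \left(-60\right)^{\frac{3}{2}} + 97 \sqrt{2} \sqrt{-60}\right) - 38459\right) \left(19787 + \left(4 - 83\right)^{2}\right) = \left(\left(3600 - 5820 + \sqrt{2} \left(- 120 i \sqrt{15}\right) + 97 \sqrt{2} \cdot 2 i \sqrt{15}\right) - 38459\right) \left(19787 + \left(-79\right)^{2}\right) = \left(\left(3600 - 5820 - 120 i \sqrt{30} + 194 i \sqrt{30}\right) - 38459\right) \left(19787 + 6241\right) = \left(\left(-2220 + 74 i \sqrt{30}\right) - 38459\right) 26028 = \left(-40679 + 74 i \sqrt{30}\right) 26028 = -1058793012 + 1926072 i \sqrt{30}$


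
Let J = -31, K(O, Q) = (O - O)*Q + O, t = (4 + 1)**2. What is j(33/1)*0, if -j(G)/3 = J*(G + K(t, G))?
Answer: 0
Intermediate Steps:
t = 25 (t = 5**2 = 25)
K(O, Q) = O (K(O, Q) = 0*Q + O = 0 + O = O)
j(G) = 2325 + 93*G (j(G) = -(-93)*(G + 25) = -(-93)*(25 + G) = -3*(-775 - 31*G) = 2325 + 93*G)
j(33/1)*0 = (2325 + 93*(33/1))*0 = (2325 + 93*(33*1))*0 = (2325 + 93*33)*0 = (2325 + 3069)*0 = 5394*0 = 0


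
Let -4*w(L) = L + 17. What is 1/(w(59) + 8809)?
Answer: 1/8790 ≈ 0.00011377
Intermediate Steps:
w(L) = -17/4 - L/4 (w(L) = -(L + 17)/4 = -(17 + L)/4 = -17/4 - L/4)
1/(w(59) + 8809) = 1/((-17/4 - 1/4*59) + 8809) = 1/((-17/4 - 59/4) + 8809) = 1/(-19 + 8809) = 1/8790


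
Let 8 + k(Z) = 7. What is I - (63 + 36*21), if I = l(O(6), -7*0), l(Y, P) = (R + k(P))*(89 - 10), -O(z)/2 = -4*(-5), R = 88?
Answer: 6054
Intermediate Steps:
k(Z) = -1 (k(Z) = -8 + 7 = -1)
O(z) = -40 (O(z) = -(-8)*(-5) = -2*20 = -40)
l(Y, P) = 6873 (l(Y, P) = (88 - 1)*(89 - 10) = 87*79 = 6873)
I = 6873
I - (63 + 36*21) = 6873 - (63 + 36*21) = 6873 - (63 + 756) = 6873 - 1*819 = 6873 - 819 = 6054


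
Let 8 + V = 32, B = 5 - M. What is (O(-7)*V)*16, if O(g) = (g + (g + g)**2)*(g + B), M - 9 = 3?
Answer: -1016064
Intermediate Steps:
M = 12 (M = 9 + 3 = 12)
B = -7 (B = 5 - 1*12 = 5 - 12 = -7)
V = 24 (V = -8 + 32 = 24)
O(g) = (-7 + g)*(g + 4*g**2) (O(g) = (g + (g + g)**2)*(g - 7) = (g + (2*g)**2)*(-7 + g) = (g + 4*g**2)*(-7 + g) = (-7 + g)*(g + 4*g**2))
(O(-7)*V)*16 = (-7*(-7 - 27*(-7) + 4*(-7)**2)*24)*16 = (-7*(-7 + 189 + 4*49)*24)*16 = (-7*(-7 + 189 + 196)*24)*16 = (-7*378*24)*16 = -2646*24*16 = -63504*16 = -1016064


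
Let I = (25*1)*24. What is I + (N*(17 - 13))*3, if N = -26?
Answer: 288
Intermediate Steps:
I = 600 (I = 25*24 = 600)
I + (N*(17 - 13))*3 = 600 - 26*(17 - 13)*3 = 600 - 26*4*3 = 600 - 104*3 = 600 - 312 = 288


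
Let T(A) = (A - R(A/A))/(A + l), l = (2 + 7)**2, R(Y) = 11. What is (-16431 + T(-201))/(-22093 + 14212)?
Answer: 13321/6390 ≈ 2.0847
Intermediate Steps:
l = 81 (l = 9**2 = 81)
T(A) = (-11 + A)/(81 + A) (T(A) = (A - 1*11)/(A + 81) = (A - 11)/(81 + A) = (-11 + A)/(81 + A))
(-16431 + T(-201))/(-22093 + 14212) = (-16431 + (-11 - 201)/(81 - 201))/(-22093 + 14212) = (-16431 - 212/(-120))/(-7881) = (-16431 - 1/120*(-212))*(-1/7881) = (-16431 + 53/30)*(-1/7881) = -492877/30*(-1/7881) = 13321/6390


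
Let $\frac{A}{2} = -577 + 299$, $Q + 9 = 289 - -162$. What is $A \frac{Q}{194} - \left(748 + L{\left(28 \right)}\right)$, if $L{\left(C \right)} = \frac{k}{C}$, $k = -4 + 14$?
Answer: $- \frac{2736533}{1358} \approx -2015.1$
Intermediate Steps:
$Q = 442$ ($Q = -9 + \left(289 - -162\right) = -9 + \left(289 + 162\right) = -9 + 451 = 442$)
$k = 10$
$L{\left(C \right)} = \frac{10}{C}$
$A = -556$ ($A = 2 \left(-577 + 299\right) = 2 \left(-278\right) = -556$)
$A \frac{Q}{194} - \left(748 + L{\left(28 \right)}\right) = - 556 \cdot \frac{442}{194} - \left(748 + \frac{10}{28}\right) = - 556 \cdot 442 \cdot \frac{1}{194} - \left(748 + 10 \cdot \frac{1}{28}\right) = \left(-556\right) \frac{221}{97} - \frac{10477}{14} = - \frac{122876}{97} - \frac{10477}{14} = - \frac{2736533}{1358}$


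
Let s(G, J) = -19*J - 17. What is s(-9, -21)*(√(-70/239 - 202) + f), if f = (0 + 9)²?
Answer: 30942 + 2292*I*√320977/239 ≈ 30942.0 + 5433.2*I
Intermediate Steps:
f = 81 (f = 9² = 81)
s(G, J) = -17 - 19*J
s(-9, -21)*(√(-70/239 - 202) + f) = (-17 - 19*(-21))*(√(-70/239 - 202) + 81) = (-17 + 399)*(√(-70*1/239 - 202) + 81) = 382*(√(-70/239 - 202) + 81) = 382*(√(-48348/239) + 81) = 382*(6*I*√320977/239 + 81) = 382*(81 + 6*I*√320977/239) = 30942 + 2292*I*√320977/239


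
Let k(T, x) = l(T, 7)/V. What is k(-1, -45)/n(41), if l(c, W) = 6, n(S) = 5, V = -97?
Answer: -6/485 ≈ -0.012371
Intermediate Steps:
k(T, x) = -6/97 (k(T, x) = 6/(-97) = 6*(-1/97) = -6/97)
k(-1, -45)/n(41) = -6/97/5 = -6/97*1/5 = -6/485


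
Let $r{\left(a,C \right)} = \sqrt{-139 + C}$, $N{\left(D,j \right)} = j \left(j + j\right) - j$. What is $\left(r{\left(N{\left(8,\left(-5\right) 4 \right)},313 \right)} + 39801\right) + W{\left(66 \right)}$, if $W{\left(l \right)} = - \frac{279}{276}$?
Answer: $\frac{3661599}{92} + \sqrt{174} \approx 39813.0$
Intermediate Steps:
$N{\left(D,j \right)} = - j + 2 j^{2}$ ($N{\left(D,j \right)} = j 2 j - j = 2 j^{2} - j = - j + 2 j^{2}$)
$W{\left(l \right)} = - \frac{93}{92}$ ($W{\left(l \right)} = \left(-279\right) \frac{1}{276} = - \frac{93}{92}$)
$\left(r{\left(N{\left(8,\left(-5\right) 4 \right)},313 \right)} + 39801\right) + W{\left(66 \right)} = \left(\sqrt{-139 + 313} + 39801\right) - \frac{93}{92} = \left(\sqrt{174} + 39801\right) - \frac{93}{92} = \left(39801 + \sqrt{174}\right) - \frac{93}{92} = \frac{3661599}{92} + \sqrt{174}$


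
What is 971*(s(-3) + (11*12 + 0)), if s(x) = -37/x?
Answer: 420443/3 ≈ 1.4015e+5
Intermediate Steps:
971*(s(-3) + (11*12 + 0)) = 971*(-37/(-3) + (11*12 + 0)) = 971*(-37*(-⅓) + (132 + 0)) = 971*(37/3 + 132) = 971*(433/3) = 420443/3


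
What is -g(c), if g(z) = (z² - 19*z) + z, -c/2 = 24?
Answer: -3168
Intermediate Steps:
c = -48 (c = -2*24 = -48)
g(z) = z² - 18*z
-g(c) = -(-48)*(-18 - 48) = -(-48)*(-66) = -1*3168 = -3168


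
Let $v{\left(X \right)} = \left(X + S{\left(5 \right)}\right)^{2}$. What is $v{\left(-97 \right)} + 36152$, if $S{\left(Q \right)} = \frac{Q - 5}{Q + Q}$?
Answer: $45561$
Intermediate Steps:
$S{\left(Q \right)} = \frac{-5 + Q}{2 Q}$
$v{\left(X \right)} = X^{2}$ ($v{\left(X \right)} = \left(X + \frac{-5 + 5}{2 \cdot 5}\right)^{2} = \left(X + \frac{1}{2} \cdot \frac{1}{5} \cdot 0\right)^{2} = \left(X + 0\right)^{2} = X^{2}$)
$v{\left(-97 \right)} + 36152 = \left(-97\right)^{2} + 36152 = 9409 + 36152 = 45561$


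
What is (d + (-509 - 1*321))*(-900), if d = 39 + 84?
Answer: 636300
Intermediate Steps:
d = 123
(d + (-509 - 1*321))*(-900) = (123 + (-509 - 1*321))*(-900) = (123 + (-509 - 321))*(-900) = (123 - 830)*(-900) = -707*(-900) = 636300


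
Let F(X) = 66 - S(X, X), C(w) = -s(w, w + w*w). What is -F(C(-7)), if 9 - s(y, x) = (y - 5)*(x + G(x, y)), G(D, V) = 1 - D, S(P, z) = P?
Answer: -87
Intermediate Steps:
s(y, x) = 14 - y (s(y, x) = 9 - (y - 5)*(x + (1 - x)) = 9 - (-5 + y) = 9 + (5 - y) = 14 - y)
C(w) = -14 + w (C(w) = -(14 - w) = -14 + w)
F(X) = 66 - X
-F(C(-7)) = -(66 - (-14 - 7)) = -(66 - 1*(-21)) = -(66 + 21) = -1*87 = -87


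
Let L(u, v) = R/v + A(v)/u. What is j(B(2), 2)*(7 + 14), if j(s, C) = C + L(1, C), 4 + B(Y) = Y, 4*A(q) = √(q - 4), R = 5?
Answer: 189/2 + 21*I*√2/4 ≈ 94.5 + 7.4246*I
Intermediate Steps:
A(q) = √(-4 + q)/4 (A(q) = √(q - 4)/4 = √(-4 + q)/4)
B(Y) = -4 + Y
L(u, v) = 5/v + √(-4 + v)/(4*u) (L(u, v) = 5/v + (√(-4 + v)/4)/u = 5/v + √(-4 + v)/(4*u))
j(s, C) = C + 5/C + √(-4 + C)/4 (j(s, C) = C + (5/C + (¼)*√(-4 + C)/1) = C + (5/C + (¼)*1*√(-4 + C)) = C + (5/C + √(-4 + C)/4) = C + 5/C + √(-4 + C)/4)
j(B(2), 2)*(7 + 14) = (2 + 5/2 + √(-4 + 2)/4)*(7 + 14) = (2 + 5*(½) + √(-2)/4)*21 = (2 + 5/2 + (I*√2)/4)*21 = (2 + 5/2 + I*√2/4)*21 = (9/2 + I*√2/4)*21 = 189/2 + 21*I*√2/4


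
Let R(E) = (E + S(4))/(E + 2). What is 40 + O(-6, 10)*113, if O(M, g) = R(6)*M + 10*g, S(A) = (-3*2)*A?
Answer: 25731/2 ≈ 12866.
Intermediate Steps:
S(A) = -6*A
R(E) = (-24 + E)/(2 + E) (R(E) = (E - 6*4)/(E + 2) = (E - 24)/(2 + E) = (-24 + E)/(2 + E))
O(M, g) = 10*g - 9*M/4 (O(M, g) = ((-24 + 6)/(2 + 6))*M + 10*g = (-18/8)*M + 10*g = ((⅛)*(-18))*M + 10*g = -9*M/4 + 10*g = 10*g - 9*M/4)
40 + O(-6, 10)*113 = 40 + (10*10 - 9/4*(-6))*113 = 40 + (100 + 27/2)*113 = 40 + (227/2)*113 = 40 + 25651/2 = 25731/2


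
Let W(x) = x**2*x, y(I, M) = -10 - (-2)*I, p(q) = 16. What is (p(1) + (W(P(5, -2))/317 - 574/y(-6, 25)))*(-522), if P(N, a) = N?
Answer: -77332212/3487 ≈ -22177.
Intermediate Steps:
y(I, M) = -10 + 2*I
W(x) = x**3
(p(1) + (W(P(5, -2))/317 - 574/y(-6, 25)))*(-522) = (16 + (5**3/317 - 574/(-10 + 2*(-6))))*(-522) = (16 + (125*(1/317) - 574/(-10 - 12)))*(-522) = (16 + (125/317 - 574/(-22)))*(-522) = (16 + (125/317 - 574*(-1/22)))*(-522) = (16 + (125/317 + 287/11))*(-522) = (16 + 92354/3487)*(-522) = (148146/3487)*(-522) = -77332212/3487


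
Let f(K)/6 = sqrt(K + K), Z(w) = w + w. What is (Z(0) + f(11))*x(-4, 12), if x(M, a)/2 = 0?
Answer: 0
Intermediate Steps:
x(M, a) = 0 (x(M, a) = 2*0 = 0)
Z(w) = 2*w
f(K) = 6*sqrt(2)*sqrt(K) (f(K) = 6*sqrt(K + K) = 6*sqrt(2*K) = 6*(sqrt(2)*sqrt(K)) = 6*sqrt(2)*sqrt(K))
(Z(0) + f(11))*x(-4, 12) = (2*0 + 6*sqrt(2)*sqrt(11))*0 = (0 + 6*sqrt(22))*0 = (6*sqrt(22))*0 = 0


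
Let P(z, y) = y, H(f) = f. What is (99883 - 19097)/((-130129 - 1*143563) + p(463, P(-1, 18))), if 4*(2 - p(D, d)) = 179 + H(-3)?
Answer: -40393/136867 ≈ -0.29513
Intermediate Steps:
p(D, d) = -42 (p(D, d) = 2 - (179 - 3)/4 = 2 - 1/4*176 = 2 - 44 = -42)
(99883 - 19097)/((-130129 - 1*143563) + p(463, P(-1, 18))) = (99883 - 19097)/((-130129 - 1*143563) - 42) = 80786/((-130129 - 143563) - 42) = 80786/(-273692 - 42) = 80786/(-273734) = 80786*(-1/273734) = -40393/136867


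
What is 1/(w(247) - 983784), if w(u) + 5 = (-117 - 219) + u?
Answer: -1/983878 ≈ -1.0164e-6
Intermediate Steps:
w(u) = -341 + u (w(u) = -5 + ((-117 - 219) + u) = -5 + (-336 + u) = -341 + u)
1/(w(247) - 983784) = 1/((-341 + 247) - 983784) = 1/(-94 - 983784) = 1/(-983878) = -1/983878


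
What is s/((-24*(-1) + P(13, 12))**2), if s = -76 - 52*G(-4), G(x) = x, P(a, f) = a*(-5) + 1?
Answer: 33/400 ≈ 0.082500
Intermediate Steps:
P(a, f) = 1 - 5*a (P(a, f) = -5*a + 1 = 1 - 5*a)
s = 132 (s = -76 - 52*(-4) = -76 + 208 = 132)
s/((-24*(-1) + P(13, 12))**2) = 132/((-24*(-1) + (1 - 5*13))**2) = 132/((24 + (1 - 65))**2) = 132/((24 - 64)**2) = 132/((-40)**2) = 132/1600 = 132*(1/1600) = 33/400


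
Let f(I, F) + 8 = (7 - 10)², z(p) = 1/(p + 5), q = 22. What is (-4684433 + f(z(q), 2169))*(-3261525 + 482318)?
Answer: 13019006205424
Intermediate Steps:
z(p) = 1/(5 + p)
f(I, F) = 1 (f(I, F) = -8 + (7 - 10)² = -8 + (-3)² = -8 + 9 = 1)
(-4684433 + f(z(q), 2169))*(-3261525 + 482318) = (-4684433 + 1)*(-3261525 + 482318) = -4684432*(-2779207) = 13019006205424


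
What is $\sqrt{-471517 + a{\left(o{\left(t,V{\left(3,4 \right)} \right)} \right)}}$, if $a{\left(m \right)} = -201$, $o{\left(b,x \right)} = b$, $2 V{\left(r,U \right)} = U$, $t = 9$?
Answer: $i \sqrt{471718} \approx 686.82 i$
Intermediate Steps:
$V{\left(r,U \right)} = \frac{U}{2}$
$\sqrt{-471517 + a{\left(o{\left(t,V{\left(3,4 \right)} \right)} \right)}} = \sqrt{-471517 - 201} = \sqrt{-471718} = i \sqrt{471718}$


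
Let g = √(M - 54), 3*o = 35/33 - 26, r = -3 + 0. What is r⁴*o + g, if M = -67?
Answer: -7407/11 + 11*I ≈ -673.36 + 11.0*I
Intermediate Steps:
r = -3
o = -823/99 (o = (35/33 - 26)/3 = (⅓)*(-823/33) = -823/99 ≈ -8.3131)
g = 11*I (g = √(-67 - 54) = √(-121) = 11*I ≈ 11.0*I)
r⁴*o + g = (-3)⁴*(-823/99) + 11*I = 81*(-823/99) + 11*I = -7407/11 + 11*I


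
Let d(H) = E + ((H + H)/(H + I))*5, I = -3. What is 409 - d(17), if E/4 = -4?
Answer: 2890/7 ≈ 412.86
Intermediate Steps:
E = -16 (E = 4*(-4) = -16)
d(H) = -16 + 10*H/(-3 + H) (d(H) = -16 + ((H + H)/(H - 3))*5 = -16 + ((2*H)/(-3 + H))*5 = -16 + (2*H/(-3 + H))*5 = -16 + 10*H/(-3 + H))
409 - d(17) = 409 - 6*(8 - 1*17)/(-3 + 17) = 409 - 6*(8 - 17)/14 = 409 - 6*(-9)/14 = 409 - 1*(-27/7) = 409 + 27/7 = 2890/7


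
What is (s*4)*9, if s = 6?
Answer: 216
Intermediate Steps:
(s*4)*9 = (6*4)*9 = 24*9 = 216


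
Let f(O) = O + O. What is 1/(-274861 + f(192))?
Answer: -1/274477 ≈ -3.6433e-6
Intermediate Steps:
f(O) = 2*O
1/(-274861 + f(192)) = 1/(-274861 + 2*192) = 1/(-274861 + 384) = 1/(-274477) = -1/274477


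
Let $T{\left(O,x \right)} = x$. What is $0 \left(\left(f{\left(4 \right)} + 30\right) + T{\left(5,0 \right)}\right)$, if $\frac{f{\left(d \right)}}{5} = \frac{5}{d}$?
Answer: $0$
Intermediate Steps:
$f{\left(d \right)} = \frac{25}{d}$ ($f{\left(d \right)} = 5 \frac{5}{d} = \frac{25}{d}$)
$0 \left(\left(f{\left(4 \right)} + 30\right) + T{\left(5,0 \right)}\right) = 0 \left(\left(\frac{25}{4} + 30\right) + 0\right) = 0 \left(\frac{145}{4} + 0\right) = 0 \cdot \frac{145}{4} = 0$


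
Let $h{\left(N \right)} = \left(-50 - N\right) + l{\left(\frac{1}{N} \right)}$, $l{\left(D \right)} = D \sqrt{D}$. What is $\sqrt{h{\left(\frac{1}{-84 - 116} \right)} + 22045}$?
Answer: $\frac{\sqrt{8798002 - 800000 i \sqrt{2}}}{20} \approx 148.61 - 9.5161 i$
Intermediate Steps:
$l{\left(D \right)} = D^{\frac{3}{2}}$
$h{\left(N \right)} = -50 + \left(\frac{1}{N}\right)^{\frac{3}{2}} - N$ ($h{\left(N \right)} = \left(-50 - N\right) + \left(\frac{1}{N}\right)^{\frac{3}{2}} = -50 + \left(\frac{1}{N}\right)^{\frac{3}{2}} - N$)
$\sqrt{h{\left(\frac{1}{-84 - 116} \right)} + 22045} = \sqrt{\left(-50 + \left(\frac{1}{\frac{1}{-84 - 116}}\right)^{\frac{3}{2}} - \frac{1}{-84 - 116}\right) + 22045} = \sqrt{\left(-50 + \left(\frac{1}{\frac{1}{-200}}\right)^{\frac{3}{2}} - \frac{1}{-200}\right) + 22045} = \sqrt{\left(-50 + \left(\frac{1}{- \frac{1}{200}}\right)^{\frac{3}{2}} - - \frac{1}{200}\right) + 22045} = \sqrt{\left(-50 + \left(-200\right)^{\frac{3}{2}} + \frac{1}{200}\right) + 22045} = \sqrt{\left(-50 - 2000 i \sqrt{2} + \frac{1}{200}\right) + 22045} = \sqrt{\left(- \frac{9999}{200} - 2000 i \sqrt{2}\right) + 22045} = \sqrt{\frac{4399001}{200} - 2000 i \sqrt{2}}$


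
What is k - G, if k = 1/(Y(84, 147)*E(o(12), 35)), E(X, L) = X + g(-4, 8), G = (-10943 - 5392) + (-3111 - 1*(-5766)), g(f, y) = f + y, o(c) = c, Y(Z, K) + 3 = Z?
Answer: 17729281/1296 ≈ 13680.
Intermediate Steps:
Y(Z, K) = -3 + Z
G = -13680 (G = -16335 + (-3111 + 5766) = -16335 + 2655 = -13680)
E(X, L) = 4 + X (E(X, L) = X + (-4 + 8) = X + 4 = 4 + X)
k = 1/1296 (k = 1/((-3 + 84)*(4 + 12)) = 1/(81*16) = (1/81)*(1/16) = 1/1296 ≈ 0.00077160)
k - G = 1/1296 - 1*(-13680) = 1/1296 + 13680 = 17729281/1296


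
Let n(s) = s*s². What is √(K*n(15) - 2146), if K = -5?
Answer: I*√19021 ≈ 137.92*I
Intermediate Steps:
n(s) = s³
√(K*n(15) - 2146) = √(-5*15³ - 2146) = √(-5*3375 - 2146) = √(-16875 - 2146) = √(-19021) = I*√19021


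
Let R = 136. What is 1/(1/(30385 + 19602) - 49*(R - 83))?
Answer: -49987/129816238 ≈ -0.00038506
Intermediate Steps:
1/(1/(30385 + 19602) - 49*(R - 83)) = 1/(1/(30385 + 19602) - 49*(136 - 83)) = 1/(1/49987 - 49*53) = 1/(1/49987 - 2597) = 1/(-129816238/49987) = -49987/129816238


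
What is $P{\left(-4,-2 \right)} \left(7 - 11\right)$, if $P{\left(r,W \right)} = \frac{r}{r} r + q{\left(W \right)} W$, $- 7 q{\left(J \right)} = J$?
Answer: $\frac{128}{7} \approx 18.286$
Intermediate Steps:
$q{\left(J \right)} = - \frac{J}{7}$
$P{\left(r,W \right)} = r - \frac{W^{2}}{7}$ ($P{\left(r,W \right)} = \frac{r}{r} r + - \frac{W}{7} W = 1 r - \frac{W^{2}}{7} = r - \frac{W^{2}}{7}$)
$P{\left(-4,-2 \right)} \left(7 - 11\right) = \left(-4 - \frac{\left(-2\right)^{2}}{7}\right) \left(7 - 11\right) = \left(-4 - \frac{4}{7}\right) \left(-4\right) = \left(- \frac{32}{7}\right) \left(-4\right) = \frac{128}{7}$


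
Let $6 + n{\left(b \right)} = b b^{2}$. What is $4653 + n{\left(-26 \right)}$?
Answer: $-12929$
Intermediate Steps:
$n{\left(b \right)} = -6 + b^{3}$ ($n{\left(b \right)} = -6 + b b^{2} = -6 + b^{3}$)
$4653 + n{\left(-26 \right)} = 4653 + \left(-6 + \left(-26\right)^{3}\right) = 4653 - 17582 = -12929$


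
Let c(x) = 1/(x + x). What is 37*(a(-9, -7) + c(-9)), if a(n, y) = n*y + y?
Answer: 37259/18 ≈ 2069.9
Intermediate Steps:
a(n, y) = y + n*y
c(x) = 1/(2*x)
37*(a(-9, -7) + c(-9)) = 37*(-7*(1 - 9) + (½)/(-9)) = 37*(-7*(-8) + (½)*(-⅑)) = 37*(56 - 1/18) = 37*(1007/18) = 37259/18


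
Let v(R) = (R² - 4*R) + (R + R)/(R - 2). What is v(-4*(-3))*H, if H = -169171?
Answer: -83232132/5 ≈ -1.6646e+7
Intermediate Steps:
v(R) = R² - 4*R + 2*R/(-2 + R) (v(R) = (R² - 4*R) + (2*R)/(-2 + R) = (R² - 4*R) + 2*R/(-2 + R) = R² - 4*R + 2*R/(-2 + R))
v(-4*(-3))*H = ((-4*(-3))*(10 + (-4*(-3))² - (-24)*(-3))/(-2 - 4*(-3)))*(-169171) = (12*(10 + 12² - 6*12)/(-2 + 12))*(-169171) = (12*(10 + 144 - 72)/10)*(-169171) = (12*(⅒)*82)*(-169171) = (492/5)*(-169171) = -83232132/5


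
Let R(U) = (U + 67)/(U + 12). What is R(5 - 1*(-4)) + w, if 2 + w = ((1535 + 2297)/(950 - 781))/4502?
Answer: 12974482/7988799 ≈ 1.6241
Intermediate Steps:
R(U) = (67 + U)/(12 + U)
w = -758922/380419 (w = -2 + ((1535 + 2297)/(950 - 781))/4502 = -2 + (3832/169)*(1/4502) = -2 + 1916/380419 = -758922/380419 ≈ -1.9950)
R(5 - 1*(-4)) + w = (67 + (5 - 1*(-4)))/(12 + (5 - 1*(-4))) - 758922/380419 = (67 + (5 + 4))/(12 + (5 + 4)) - 758922/380419 = (67 + 9)/(12 + 9) - 758922/380419 = 76/21 - 758922/380419 = 12974482/7988799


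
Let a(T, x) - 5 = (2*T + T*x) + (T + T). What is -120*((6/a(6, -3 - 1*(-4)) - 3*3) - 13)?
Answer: 18336/7 ≈ 2619.4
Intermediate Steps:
a(T, x) = 5 + 4*T + T*x (a(T, x) = 5 + ((2*T + T*x) + (T + T)) = 5 + ((2*T + T*x) + 2*T) = 5 + (4*T + T*x) = 5 + 4*T + T*x)
-120*((6/a(6, -3 - 1*(-4)) - 3*3) - 13) = -120*((6/(5 + 4*6 + 6*(-3 - 1*(-4))) - 3*3) - 13) = -120*((6/(5 + 24 + 6*(-3 + 4)) - 9) - 13) = -120*((6/(5 + 24 + 6*1) - 9) - 13) = -120*((6/(5 + 24 + 6) - 9) - 13) = -120*((6/35 - 9) - 13) = -120*(-309/35 - 13) = -120*(-764/35) = 18336/7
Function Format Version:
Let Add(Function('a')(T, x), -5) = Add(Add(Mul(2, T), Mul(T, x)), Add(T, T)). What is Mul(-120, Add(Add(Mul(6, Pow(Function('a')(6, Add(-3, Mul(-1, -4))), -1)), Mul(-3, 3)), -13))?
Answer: Rational(18336, 7) ≈ 2619.4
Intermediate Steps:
Function('a')(T, x) = Add(5, Mul(4, T), Mul(T, x)) (Function('a')(T, x) = Add(5, Add(Add(Mul(2, T), Mul(T, x)), Add(T, T))) = Add(5, Add(Add(Mul(2, T), Mul(T, x)), Mul(2, T))) = Add(5, Add(Mul(4, T), Mul(T, x))) = Add(5, Mul(4, T), Mul(T, x)))
Mul(-120, Add(Add(Mul(6, Pow(Function('a')(6, Add(-3, Mul(-1, -4))), -1)), Mul(-3, 3)), -13)) = Mul(-120, Add(Add(Mul(6, Pow(Add(5, Mul(4, 6), Mul(6, Add(-3, Mul(-1, -4)))), -1)), Mul(-3, 3)), -13)) = Mul(-120, Add(Add(Mul(6, Pow(Add(5, 24, Mul(6, Add(-3, 4))), -1)), -9), -13)) = Mul(-120, Add(Add(Mul(6, Pow(Add(5, 24, Mul(6, 1)), -1)), -9), -13)) = Mul(-120, Add(Add(Mul(6, Pow(Add(5, 24, 6), -1)), -9), -13)) = Mul(-120, Add(Add(Mul(6, Pow(35, -1)), -9), -13)) = Mul(-120, Add(Add(Mul(6, Rational(1, 35)), -9), -13)) = Mul(-120, Add(Add(Rational(6, 35), -9), -13)) = Mul(-120, Add(Rational(-309, 35), -13)) = Mul(-120, Rational(-764, 35)) = Rational(18336, 7)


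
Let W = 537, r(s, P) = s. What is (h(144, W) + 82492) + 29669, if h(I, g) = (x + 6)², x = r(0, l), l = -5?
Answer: 112197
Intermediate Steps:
x = 0
h(I, g) = 36 (h(I, g) = (0 + 6)² = 6² = 36)
(h(144, W) + 82492) + 29669 = (36 + 82492) + 29669 = 82528 + 29669 = 112197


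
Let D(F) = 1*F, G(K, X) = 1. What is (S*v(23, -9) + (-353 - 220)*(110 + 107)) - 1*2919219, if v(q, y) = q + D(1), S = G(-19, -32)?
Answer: -3043536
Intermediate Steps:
S = 1
D(F) = F
v(q, y) = 1 + q (v(q, y) = q + 1 = 1 + q)
(S*v(23, -9) + (-353 - 220)*(110 + 107)) - 1*2919219 = (1*(1 + 23) + (-353 - 220)*(110 + 107)) - 1*2919219 = (1*24 - 573*217) - 2919219 = (24 - 124341) - 2919219 = -124317 - 2919219 = -3043536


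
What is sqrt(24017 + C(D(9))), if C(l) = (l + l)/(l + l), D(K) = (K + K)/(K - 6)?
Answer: sqrt(24018) ≈ 154.98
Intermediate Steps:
D(K) = 2*K/(-6 + K) (D(K) = (2*K)/(-6 + K) = 2*K/(-6 + K))
C(l) = 1 (C(l) = (2*l)/((2*l)) = (2*l)*(1/(2*l)) = 1)
sqrt(24017 + C(D(9))) = sqrt(24017 + 1) = sqrt(24018)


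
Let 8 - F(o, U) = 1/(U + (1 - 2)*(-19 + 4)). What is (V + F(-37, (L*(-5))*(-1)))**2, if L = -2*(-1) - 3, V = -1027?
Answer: 103856481/100 ≈ 1.0386e+6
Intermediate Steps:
L = -1 (L = 2 - 3 = -1)
F(o, U) = 8 - 1/(15 + U) (F(o, U) = 8 - 1/(U + (1 - 2)*(-19 + 4)) = 8 - 1/(U - 1*(-15)) = 8 - 1/(U + 15) = 8 - 1/(15 + U))
(V + F(-37, (L*(-5))*(-1)))**2 = (-1027 + (119 + 8*(-1*(-5)*(-1)))/(15 - 1*(-5)*(-1)))**2 = (-1027 + (119 + 8*(5*(-1)))/(15 + 5*(-1)))**2 = (-1027 + (119 + 8*(-5))/(15 - 5))**2 = (-1027 + (119 - 40)/10)**2 = (-1027 + (1/10)*79)**2 = (-1027 + 79/10)**2 = (-10191/10)**2 = 103856481/100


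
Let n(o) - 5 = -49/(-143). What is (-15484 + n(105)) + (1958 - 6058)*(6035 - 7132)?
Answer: 640957652/143 ≈ 4.4822e+6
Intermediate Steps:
n(o) = 764/143 (n(o) = 5 - 49/(-143) = 5 - 49*(-1/143) = 5 + 49/143 = 764/143)
(-15484 + n(105)) + (1958 - 6058)*(6035 - 7132) = (-15484 + 764/143) + (1958 - 6058)*(6035 - 7132) = -2213448/143 - 4100*(-1097) = -2213448/143 + 4497700 = 640957652/143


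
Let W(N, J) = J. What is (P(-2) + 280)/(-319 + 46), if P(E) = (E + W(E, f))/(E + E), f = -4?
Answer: -563/546 ≈ -1.0311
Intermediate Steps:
P(E) = (-4 + E)/(2*E) (P(E) = (E - 4)/(E + E) = (-4 + E)/((2*E)) = (-4 + E)*(1/(2*E)) = (-4 + E)/(2*E))
(P(-2) + 280)/(-319 + 46) = ((½)*(-4 - 2)/(-2) + 280)/(-319 + 46) = ((½)*(-½)*(-6) + 280)/(-273) = (3/2 + 280)*(-1/273) = (563/2)*(-1/273) = -563/546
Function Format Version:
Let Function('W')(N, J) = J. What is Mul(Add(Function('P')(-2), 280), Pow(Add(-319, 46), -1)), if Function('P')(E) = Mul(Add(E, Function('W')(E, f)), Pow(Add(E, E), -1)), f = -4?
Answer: Rational(-563, 546) ≈ -1.0311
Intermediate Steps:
Function('P')(E) = Mul(Rational(1, 2), Pow(E, -1), Add(-4, E)) (Function('P')(E) = Mul(Add(E, -4), Pow(Add(E, E), -1)) = Mul(Add(-4, E), Pow(Mul(2, E), -1)) = Mul(Add(-4, E), Mul(Rational(1, 2), Pow(E, -1))) = Mul(Rational(1, 2), Pow(E, -1), Add(-4, E)))
Mul(Add(Function('P')(-2), 280), Pow(Add(-319, 46), -1)) = Mul(Add(Mul(Rational(1, 2), Pow(-2, -1), Add(-4, -2)), 280), Pow(Add(-319, 46), -1)) = Mul(Add(Mul(Rational(1, 2), Rational(-1, 2), -6), 280), Pow(-273, -1)) = Mul(Add(Rational(3, 2), 280), Rational(-1, 273)) = Mul(Rational(563, 2), Rational(-1, 273)) = Rational(-563, 546)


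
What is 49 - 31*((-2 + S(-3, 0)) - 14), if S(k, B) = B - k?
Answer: 452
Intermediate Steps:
49 - 31*((-2 + S(-3, 0)) - 14) = 49 - 31*((-2 + (0 - 1*(-3))) - 14) = 49 - 31*((-2 + (0 + 3)) - 14) = 49 - 31*((-2 + 3) - 14) = 49 - 31*(1 - 14) = 49 - 31*(-13) = 49 + 403 = 452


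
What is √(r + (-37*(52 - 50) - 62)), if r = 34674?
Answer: √34538 ≈ 185.84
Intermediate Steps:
√(r + (-37*(52 - 50) - 62)) = √(34674 + (-37*(52 - 50) - 62)) = √(34674 + (-37*2 - 62)) = √(34674 + (-74 - 62)) = √(34674 - 136) = √34538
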